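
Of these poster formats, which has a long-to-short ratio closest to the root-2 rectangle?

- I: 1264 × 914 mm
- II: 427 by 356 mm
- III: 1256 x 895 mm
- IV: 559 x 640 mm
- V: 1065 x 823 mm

III

Ratios (long/short): I ≈ 1.383; II ≈ 1.199; III ≈ 1.403; IV ≈ 1.145; V ≈ 1.294.
root-2 ≈ 1.414; option III is nearest (Δ 0.011).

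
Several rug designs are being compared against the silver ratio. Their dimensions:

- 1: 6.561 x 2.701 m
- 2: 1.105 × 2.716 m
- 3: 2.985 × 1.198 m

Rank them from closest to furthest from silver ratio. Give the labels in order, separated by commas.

1, 2, 3

1: 6.561/2.701 ≈ 2.429 → |2.429 − 2.414| = 0.015
2: 2.716/1.105 ≈ 2.458 → |2.458 − 2.414| = 0.044
3: 2.985/1.198 ≈ 2.492 → |2.492 − 2.414| = 0.078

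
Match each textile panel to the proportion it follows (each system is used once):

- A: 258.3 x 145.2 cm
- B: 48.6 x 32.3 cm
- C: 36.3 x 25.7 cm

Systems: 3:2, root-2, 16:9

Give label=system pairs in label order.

A=16:9, B=3:2, C=root-2

A = 258.3/145.2 ≈ 1.779 → 16:9 (1.778)
B = 48.6/32.3 ≈ 1.505 → 3:2 (1.500)
C = 36.3/25.7 ≈ 1.412 → root-2 (1.414)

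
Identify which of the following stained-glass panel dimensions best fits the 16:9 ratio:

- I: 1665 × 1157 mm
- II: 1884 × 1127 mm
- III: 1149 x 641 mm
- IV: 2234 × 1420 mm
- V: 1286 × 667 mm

III

Ratios (long/short): I ≈ 1.439; II ≈ 1.672; III ≈ 1.793; IV ≈ 1.573; V ≈ 1.928.
16:9 ≈ 1.778; option III is nearest (Δ 0.015).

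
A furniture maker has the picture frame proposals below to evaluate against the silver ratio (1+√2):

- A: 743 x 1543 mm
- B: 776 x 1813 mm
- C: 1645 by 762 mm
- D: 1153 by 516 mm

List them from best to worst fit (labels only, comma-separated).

Ratios: A = 1543 / 743 ≈ 2.077; B = 1813 / 776 ≈ 2.336; C = 1645 / 762 ≈ 2.159; D = 1153 / 516 ≈ 2.234.
|Δ from 2.414|: A 0.337; B 0.078; C 0.255; D 0.180.

B, D, C, A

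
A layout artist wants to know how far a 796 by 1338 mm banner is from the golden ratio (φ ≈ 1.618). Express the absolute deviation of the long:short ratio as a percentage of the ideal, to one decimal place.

3.9%

Ratio = 1338 / 796 ≈ 1.6809.
Ideal golden ratio ≈ 1.6180. |1.6809 − 1.6180| / 1.6180 ≈ 3.89% → 3.9%.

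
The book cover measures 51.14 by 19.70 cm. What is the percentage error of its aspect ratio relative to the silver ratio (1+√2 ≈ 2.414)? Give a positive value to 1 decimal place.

7.5%

Ratio = 51.14 / 19.70 ≈ 2.5959.
Ideal silver ratio ≈ 2.4142. |2.5959 − 2.4142| / 2.4142 ≈ 7.53% → 7.5%.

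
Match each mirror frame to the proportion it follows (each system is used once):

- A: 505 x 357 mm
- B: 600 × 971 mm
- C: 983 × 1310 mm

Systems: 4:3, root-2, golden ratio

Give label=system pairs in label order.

A = 505/357 ≈ 1.415 → root-2 (1.414)
B = 971/600 ≈ 1.618 → golden ratio (1.618)
C = 1310/983 ≈ 1.333 → 4:3 (1.333)

A=root-2, B=golden ratio, C=4:3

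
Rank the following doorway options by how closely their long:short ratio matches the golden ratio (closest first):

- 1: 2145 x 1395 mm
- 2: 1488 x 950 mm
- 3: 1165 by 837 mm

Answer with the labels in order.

2, 1, 3

1: 2145/1395 ≈ 1.538 → |1.538 − 1.618| = 0.080
2: 1488/950 ≈ 1.566 → |1.566 − 1.618| = 0.052
3: 1165/837 ≈ 1.392 → |1.392 − 1.618| = 0.226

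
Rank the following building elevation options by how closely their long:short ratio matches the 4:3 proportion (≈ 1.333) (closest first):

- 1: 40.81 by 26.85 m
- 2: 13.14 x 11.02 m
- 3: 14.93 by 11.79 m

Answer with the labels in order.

1: 40.81/26.85 ≈ 1.520 → |1.520 − 1.333| = 0.187
2: 13.14/11.02 ≈ 1.192 → |1.192 − 1.333| = 0.141
3: 14.93/11.79 ≈ 1.266 → |1.266 − 1.333| = 0.067

3, 2, 1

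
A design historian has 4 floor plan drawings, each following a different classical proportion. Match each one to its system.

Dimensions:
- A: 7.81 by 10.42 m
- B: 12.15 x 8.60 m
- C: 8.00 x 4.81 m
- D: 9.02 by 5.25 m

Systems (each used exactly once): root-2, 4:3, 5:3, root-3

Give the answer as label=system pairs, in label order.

A=4:3, B=root-2, C=5:3, D=root-3

A = 10.42/7.81 ≈ 1.334 → 4:3 (1.333)
B = 12.15/8.60 ≈ 1.413 → root-2 (1.414)
C = 8.00/4.81 ≈ 1.663 → 5:3 (1.667)
D = 9.02/5.25 ≈ 1.718 → root-3 (1.732)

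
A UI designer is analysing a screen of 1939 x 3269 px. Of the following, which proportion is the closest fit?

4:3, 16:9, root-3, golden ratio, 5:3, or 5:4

5:3

3269/1939 ≈ 1.686. Nearest candidates are 5:3 (1.667, off by 0.019) and root-3 (1.732, off by 0.046).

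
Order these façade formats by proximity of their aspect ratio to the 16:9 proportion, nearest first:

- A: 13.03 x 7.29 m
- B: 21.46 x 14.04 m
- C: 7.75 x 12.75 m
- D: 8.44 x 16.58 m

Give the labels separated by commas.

A: 13.03/7.29 ≈ 1.787 → |1.787 − 1.778| = 0.009
B: 21.46/14.04 ≈ 1.528 → |1.528 − 1.778| = 0.250
C: 12.75/7.75 ≈ 1.645 → |1.645 − 1.778| = 0.133
D: 16.58/8.44 ≈ 1.964 → |1.964 − 1.778| = 0.186

A, C, D, B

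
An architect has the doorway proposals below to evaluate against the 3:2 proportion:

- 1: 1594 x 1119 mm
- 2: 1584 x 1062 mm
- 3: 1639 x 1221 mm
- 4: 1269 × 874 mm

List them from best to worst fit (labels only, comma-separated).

1: 1594/1119 ≈ 1.424 → |1.424 − 1.500| = 0.076
2: 1584/1062 ≈ 1.492 → |1.492 − 1.500| = 0.008
3: 1639/1221 ≈ 1.342 → |1.342 − 1.500| = 0.158
4: 1269/874 ≈ 1.452 → |1.452 − 1.500| = 0.048

2, 4, 1, 3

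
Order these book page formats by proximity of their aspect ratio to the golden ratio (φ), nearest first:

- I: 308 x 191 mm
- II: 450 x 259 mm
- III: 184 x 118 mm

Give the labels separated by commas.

I, III, II

I: 308/191 ≈ 1.613 → |1.613 − 1.618| = 0.005
II: 450/259 ≈ 1.737 → |1.737 − 1.618| = 0.119
III: 184/118 ≈ 1.559 → |1.559 − 1.618| = 0.059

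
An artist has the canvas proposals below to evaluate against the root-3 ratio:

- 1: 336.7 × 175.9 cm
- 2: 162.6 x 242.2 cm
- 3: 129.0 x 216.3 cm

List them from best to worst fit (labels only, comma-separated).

3, 1, 2

1: 336.7/175.9 ≈ 1.914 → |1.914 − 1.732| = 0.182
2: 242.2/162.6 ≈ 1.490 → |1.490 − 1.732| = 0.242
3: 216.3/129.0 ≈ 1.677 → |1.677 − 1.732| = 0.055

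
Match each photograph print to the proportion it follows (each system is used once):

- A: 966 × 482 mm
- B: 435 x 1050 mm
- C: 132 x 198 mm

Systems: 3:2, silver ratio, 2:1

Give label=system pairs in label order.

Ratios: A ≈ 2.004; B ≈ 2.414; C ≈ 1.500.
Targets: 3:2 ≈ 1.500; silver ratio ≈ 2.414; 2:1 ≈ 2.000.

A=2:1, B=silver ratio, C=3:2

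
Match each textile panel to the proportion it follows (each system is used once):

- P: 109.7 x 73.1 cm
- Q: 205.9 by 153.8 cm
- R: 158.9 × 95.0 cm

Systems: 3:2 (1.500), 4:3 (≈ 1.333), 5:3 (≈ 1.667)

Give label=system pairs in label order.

P=3:2, Q=4:3, R=5:3

Ratios: P ≈ 1.501; Q ≈ 1.339; R ≈ 1.673.
Targets: 3:2 ≈ 1.500; 4:3 ≈ 1.333; 5:3 ≈ 1.667.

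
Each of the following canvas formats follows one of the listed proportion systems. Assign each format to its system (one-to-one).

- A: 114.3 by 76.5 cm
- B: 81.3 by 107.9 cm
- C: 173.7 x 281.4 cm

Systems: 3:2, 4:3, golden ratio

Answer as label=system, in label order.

Ratios: A ≈ 1.494; B ≈ 1.327; C ≈ 1.620.
Targets: 3:2 ≈ 1.500; 4:3 ≈ 1.333; golden ratio ≈ 1.618.

A=3:2, B=4:3, C=golden ratio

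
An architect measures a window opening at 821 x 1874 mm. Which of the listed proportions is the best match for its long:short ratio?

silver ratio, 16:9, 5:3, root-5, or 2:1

root-5

Ratio = 1874 / 821 ≈ 2.283.
Distances: silver ratio 2.414 (Δ 0.131); 16:9 1.778 (Δ 0.505); 5:3 1.667 (Δ 0.616); root-5 2.236 (Δ 0.047); 2:1 2.000 (Δ 0.283).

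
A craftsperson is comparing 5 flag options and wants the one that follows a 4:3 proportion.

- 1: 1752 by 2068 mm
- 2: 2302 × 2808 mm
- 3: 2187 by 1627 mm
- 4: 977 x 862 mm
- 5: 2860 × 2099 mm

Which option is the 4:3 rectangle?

3

Target 4:3 ≈ 1.333.
1: 1.180 (Δ0.153)  2: 1.220 (Δ0.113)  3: 1.344 (Δ0.011)  4: 1.133 (Δ0.200)  5: 1.363 (Δ0.030)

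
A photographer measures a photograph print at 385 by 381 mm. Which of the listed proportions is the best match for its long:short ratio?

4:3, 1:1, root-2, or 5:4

1:1

385/381 ≈ 1.010. Nearest candidates are 1:1 (1.000, off by 0.010) and 5:4 (1.250, off by 0.240).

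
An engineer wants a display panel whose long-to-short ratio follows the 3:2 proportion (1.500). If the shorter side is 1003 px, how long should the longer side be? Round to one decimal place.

1504.5 px

3:2 = 1.50000.
Longer side = 1003 × 1.50000 ≈ 1504.500 → 1504.5 px.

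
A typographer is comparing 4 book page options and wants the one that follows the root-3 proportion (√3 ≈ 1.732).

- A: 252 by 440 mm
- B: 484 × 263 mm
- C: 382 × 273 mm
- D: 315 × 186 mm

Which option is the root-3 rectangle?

A

Target root-3 ≈ 1.732.
A: 1.746 (Δ0.014)  B: 1.840 (Δ0.108)  C: 1.399 (Δ0.333)  D: 1.694 (Δ0.038)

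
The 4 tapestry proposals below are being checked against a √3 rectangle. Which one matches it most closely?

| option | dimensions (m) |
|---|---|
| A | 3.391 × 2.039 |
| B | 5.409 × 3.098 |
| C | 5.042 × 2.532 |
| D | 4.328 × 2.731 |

B

Target root-3 ≈ 1.732.
A: 1.663 (Δ0.069)  B: 1.746 (Δ0.014)  C: 1.991 (Δ0.259)  D: 1.585 (Δ0.147)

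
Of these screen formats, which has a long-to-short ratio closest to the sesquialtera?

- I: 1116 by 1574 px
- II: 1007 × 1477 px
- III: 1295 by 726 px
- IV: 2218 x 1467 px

Ratios (long/short): I ≈ 1.410; II ≈ 1.467; III ≈ 1.784; IV ≈ 1.512.
3:2 ≈ 1.500; option IV is nearest (Δ 0.012).

IV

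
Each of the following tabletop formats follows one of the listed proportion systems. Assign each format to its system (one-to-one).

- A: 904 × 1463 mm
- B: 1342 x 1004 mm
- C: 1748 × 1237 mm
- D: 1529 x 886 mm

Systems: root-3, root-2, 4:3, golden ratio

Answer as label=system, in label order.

Ratios: A ≈ 1.618; B ≈ 1.337; C ≈ 1.413; D ≈ 1.726.
Targets: root-3 ≈ 1.732; root-2 ≈ 1.414; 4:3 ≈ 1.333; golden ratio ≈ 1.618.

A=golden ratio, B=4:3, C=root-2, D=root-3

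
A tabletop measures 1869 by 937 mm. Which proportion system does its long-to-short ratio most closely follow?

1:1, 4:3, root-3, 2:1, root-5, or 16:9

2:1

Ratio = 1869 / 937 ≈ 1.995.
Distances: 1:1 1.000 (Δ 0.995); 4:3 1.333 (Δ 0.662); root-3 1.732 (Δ 0.263); 2:1 2.000 (Δ 0.005); root-5 2.236 (Δ 0.241); 16:9 1.778 (Δ 0.217).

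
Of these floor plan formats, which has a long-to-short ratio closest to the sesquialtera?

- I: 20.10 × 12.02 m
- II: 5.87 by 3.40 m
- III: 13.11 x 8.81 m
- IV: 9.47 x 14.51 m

III

Ratios (long/short): I ≈ 1.672; II ≈ 1.726; III ≈ 1.488; IV ≈ 1.532.
3:2 ≈ 1.500; option III is nearest (Δ 0.012).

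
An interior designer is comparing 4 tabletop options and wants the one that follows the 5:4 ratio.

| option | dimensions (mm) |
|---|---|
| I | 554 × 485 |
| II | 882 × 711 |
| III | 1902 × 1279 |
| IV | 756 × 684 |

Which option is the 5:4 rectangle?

II

Target 5:4 ≈ 1.250.
I: 1.142 (Δ0.108)  II: 1.241 (Δ0.009)  III: 1.487 (Δ0.237)  IV: 1.105 (Δ0.145)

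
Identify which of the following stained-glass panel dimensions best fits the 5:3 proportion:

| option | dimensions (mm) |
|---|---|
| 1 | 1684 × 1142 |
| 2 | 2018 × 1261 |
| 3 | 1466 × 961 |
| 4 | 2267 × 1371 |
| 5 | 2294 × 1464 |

4

Target 5:3 ≈ 1.667.
1: 1.475 (Δ0.192)  2: 1.600 (Δ0.067)  3: 1.525 (Δ0.142)  4: 1.654 (Δ0.013)  5: 1.567 (Δ0.100)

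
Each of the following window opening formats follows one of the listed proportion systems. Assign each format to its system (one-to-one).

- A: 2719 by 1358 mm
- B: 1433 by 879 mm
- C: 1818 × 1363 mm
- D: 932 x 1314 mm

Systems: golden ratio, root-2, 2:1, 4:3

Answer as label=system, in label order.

A = 2719/1358 ≈ 2.002 → 2:1 (2.000)
B = 1433/879 ≈ 1.630 → golden ratio (1.618)
C = 1818/1363 ≈ 1.334 → 4:3 (1.333)
D = 1314/932 ≈ 1.410 → root-2 (1.414)

A=2:1, B=golden ratio, C=4:3, D=root-2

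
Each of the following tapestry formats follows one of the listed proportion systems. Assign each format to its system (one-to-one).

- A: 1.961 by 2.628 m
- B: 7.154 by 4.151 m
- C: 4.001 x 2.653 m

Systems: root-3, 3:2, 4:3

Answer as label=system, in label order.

A=4:3, B=root-3, C=3:2

Ratios: A ≈ 1.340; B ≈ 1.723; C ≈ 1.508.
Targets: root-3 ≈ 1.732; 3:2 ≈ 1.500; 4:3 ≈ 1.333.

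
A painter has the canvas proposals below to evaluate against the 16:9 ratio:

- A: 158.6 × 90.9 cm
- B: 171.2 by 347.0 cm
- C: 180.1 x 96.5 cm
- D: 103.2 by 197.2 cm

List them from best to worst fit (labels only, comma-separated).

A, C, D, B

A: 158.6/90.9 ≈ 1.745 → |1.745 − 1.778| = 0.033
B: 347.0/171.2 ≈ 2.027 → |2.027 − 1.778| = 0.249
C: 180.1/96.5 ≈ 1.866 → |1.866 − 1.778| = 0.088
D: 197.2/103.2 ≈ 1.911 → |1.911 − 1.778| = 0.133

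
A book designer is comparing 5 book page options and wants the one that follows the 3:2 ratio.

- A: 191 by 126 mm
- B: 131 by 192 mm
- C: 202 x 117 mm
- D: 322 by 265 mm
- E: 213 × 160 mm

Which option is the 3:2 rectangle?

A

Target 3:2 ≈ 1.500.
A: 1.516 (Δ0.016)  B: 1.466 (Δ0.034)  C: 1.726 (Δ0.226)  D: 1.215 (Δ0.285)  E: 1.331 (Δ0.169)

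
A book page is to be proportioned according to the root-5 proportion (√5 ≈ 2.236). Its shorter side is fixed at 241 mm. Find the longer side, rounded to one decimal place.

root-5 ≈ 2.23607.
Longer side = 241 × 2.23607 ≈ 538.893 → 538.9 mm.

538.9 mm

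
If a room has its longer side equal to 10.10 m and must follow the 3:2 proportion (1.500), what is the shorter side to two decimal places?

6.73 m

3:2 = 1.50000.
Shorter side = 10.10 ÷ 1.50000 ≈ 6.7333 → 6.73 m.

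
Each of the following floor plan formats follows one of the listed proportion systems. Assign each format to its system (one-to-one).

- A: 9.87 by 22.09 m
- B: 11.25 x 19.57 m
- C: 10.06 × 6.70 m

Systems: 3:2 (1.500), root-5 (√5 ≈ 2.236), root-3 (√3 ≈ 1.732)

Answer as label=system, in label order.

Ratios: A ≈ 2.238; B ≈ 1.740; C ≈ 1.501.
Targets: 3:2 ≈ 1.500; root-5 ≈ 2.236; root-3 ≈ 1.732.

A=root-5, B=root-3, C=3:2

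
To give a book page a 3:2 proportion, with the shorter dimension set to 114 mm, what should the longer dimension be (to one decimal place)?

3:2 = 1.50000.
Longer side = 114 × 1.50000 ≈ 171.000 → 171.0 mm.

171.0 mm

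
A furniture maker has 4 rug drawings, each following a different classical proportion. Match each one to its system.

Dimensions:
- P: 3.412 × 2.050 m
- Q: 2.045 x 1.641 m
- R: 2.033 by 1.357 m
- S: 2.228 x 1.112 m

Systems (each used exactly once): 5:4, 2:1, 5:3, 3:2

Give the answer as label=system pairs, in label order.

Ratios: P ≈ 1.664; Q ≈ 1.246; R ≈ 1.498; S ≈ 2.004.
Targets: 5:4 ≈ 1.250; 2:1 ≈ 2.000; 5:3 ≈ 1.667; 3:2 ≈ 1.500.

P=5:3, Q=5:4, R=3:2, S=2:1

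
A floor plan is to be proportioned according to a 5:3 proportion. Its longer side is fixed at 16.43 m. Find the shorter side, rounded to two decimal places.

9.86 m

5:3 ≈ 1.66667.
Shorter side = 16.43 ÷ 1.66667 ≈ 9.8580 → 9.86 m.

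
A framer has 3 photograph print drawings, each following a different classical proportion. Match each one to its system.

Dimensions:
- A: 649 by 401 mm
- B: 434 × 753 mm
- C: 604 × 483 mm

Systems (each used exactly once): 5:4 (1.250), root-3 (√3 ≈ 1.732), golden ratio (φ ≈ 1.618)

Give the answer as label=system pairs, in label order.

A = 649/401 ≈ 1.618 → golden ratio (1.618)
B = 753/434 ≈ 1.735 → root-3 (1.732)
C = 604/483 ≈ 1.251 → 5:4 (1.250)

A=golden ratio, B=root-3, C=5:4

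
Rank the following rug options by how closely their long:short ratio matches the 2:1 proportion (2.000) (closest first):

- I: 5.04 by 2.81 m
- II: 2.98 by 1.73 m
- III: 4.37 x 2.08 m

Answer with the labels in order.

III, I, II

I: 5.04/2.81 ≈ 1.794 → |1.794 − 2.000| = 0.206
II: 2.98/1.73 ≈ 1.723 → |1.723 − 2.000| = 0.277
III: 4.37/2.08 ≈ 2.101 → |2.101 − 2.000| = 0.101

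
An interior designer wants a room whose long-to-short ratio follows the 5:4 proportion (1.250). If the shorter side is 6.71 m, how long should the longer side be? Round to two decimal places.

5:4 = 1.25000.
Longer side = 6.71 × 1.25000 ≈ 8.3875 → 8.39 m.

8.39 m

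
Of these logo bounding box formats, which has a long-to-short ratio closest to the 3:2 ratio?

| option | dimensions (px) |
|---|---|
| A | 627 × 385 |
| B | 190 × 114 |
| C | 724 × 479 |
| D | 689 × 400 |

C

Ratios (long/short): A ≈ 1.629; B ≈ 1.667; C ≈ 1.511; D ≈ 1.722.
3:2 ≈ 1.500; option C is nearest (Δ 0.011).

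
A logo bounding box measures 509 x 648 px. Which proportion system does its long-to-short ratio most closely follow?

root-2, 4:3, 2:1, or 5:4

Ratio = 648 / 509 ≈ 1.273.
Distances: root-2 1.414 (Δ 0.141); 4:3 1.333 (Δ 0.060); 2:1 2.000 (Δ 0.727); 5:4 1.250 (Δ 0.023).

5:4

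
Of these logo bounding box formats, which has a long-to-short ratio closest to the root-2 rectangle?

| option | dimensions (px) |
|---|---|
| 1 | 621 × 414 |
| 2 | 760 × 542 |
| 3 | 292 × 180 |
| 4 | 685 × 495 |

2

Ratios (long/short): 1 ≈ 1.500; 2 ≈ 1.402; 3 ≈ 1.622; 4 ≈ 1.384.
root-2 ≈ 1.414; option 2 is nearest (Δ 0.012).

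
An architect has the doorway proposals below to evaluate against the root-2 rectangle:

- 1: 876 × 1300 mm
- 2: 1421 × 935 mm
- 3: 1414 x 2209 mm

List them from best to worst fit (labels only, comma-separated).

1, 2, 3

Ratios: 1 = 1300 / 876 ≈ 1.484; 2 = 1421 / 935 ≈ 1.520; 3 = 2209 / 1414 ≈ 1.562.
|Δ from 1.414|: 1 0.070; 2 0.106; 3 0.148.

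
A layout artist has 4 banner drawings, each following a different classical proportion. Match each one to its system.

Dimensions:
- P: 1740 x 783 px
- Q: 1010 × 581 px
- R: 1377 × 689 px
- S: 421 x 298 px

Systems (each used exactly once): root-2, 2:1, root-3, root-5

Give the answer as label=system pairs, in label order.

Ratios: P ≈ 2.222; Q ≈ 1.738; R ≈ 1.999; S ≈ 1.413.
Targets: root-2 ≈ 1.414; 2:1 ≈ 2.000; root-3 ≈ 1.732; root-5 ≈ 2.236.

P=root-5, Q=root-3, R=2:1, S=root-2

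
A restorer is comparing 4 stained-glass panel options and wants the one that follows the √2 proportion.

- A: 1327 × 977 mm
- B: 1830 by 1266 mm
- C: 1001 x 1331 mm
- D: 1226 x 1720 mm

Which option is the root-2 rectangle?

D

Target root-2 ≈ 1.414.
A: 1.358 (Δ0.056)  B: 1.445 (Δ0.031)  C: 1.330 (Δ0.084)  D: 1.403 (Δ0.011)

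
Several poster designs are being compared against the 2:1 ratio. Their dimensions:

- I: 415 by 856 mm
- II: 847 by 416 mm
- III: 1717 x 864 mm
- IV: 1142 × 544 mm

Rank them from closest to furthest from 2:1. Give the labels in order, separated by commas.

III, II, I, IV

I: 856/415 ≈ 2.063 → |2.063 − 2.000| = 0.063
II: 847/416 ≈ 2.036 → |2.036 − 2.000| = 0.036
III: 1717/864 ≈ 1.987 → |1.987 − 2.000| = 0.013
IV: 1142/544 ≈ 2.099 → |2.099 − 2.000| = 0.099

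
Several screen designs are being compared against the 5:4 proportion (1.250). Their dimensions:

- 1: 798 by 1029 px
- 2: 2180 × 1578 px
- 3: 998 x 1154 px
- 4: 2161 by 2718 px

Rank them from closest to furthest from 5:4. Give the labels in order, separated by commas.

1: 1029/798 ≈ 1.289 → |1.289 − 1.250| = 0.039
2: 2180/1578 ≈ 1.381 → |1.381 − 1.250| = 0.131
3: 1154/998 ≈ 1.156 → |1.156 − 1.250| = 0.094
4: 2718/2161 ≈ 1.258 → |1.258 − 1.250| = 0.008

4, 1, 3, 2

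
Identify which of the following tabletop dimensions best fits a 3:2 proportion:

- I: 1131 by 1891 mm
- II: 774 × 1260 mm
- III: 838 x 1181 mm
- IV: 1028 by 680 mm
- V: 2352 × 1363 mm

IV

Ratios (long/short): I ≈ 1.672; II ≈ 1.628; III ≈ 1.409; IV ≈ 1.512; V ≈ 1.726.
3:2 ≈ 1.500; option IV is nearest (Δ 0.012).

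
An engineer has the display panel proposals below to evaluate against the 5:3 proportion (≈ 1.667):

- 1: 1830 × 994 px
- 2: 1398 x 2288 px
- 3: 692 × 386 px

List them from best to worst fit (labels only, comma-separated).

2, 3, 1

1: 1830/994 ≈ 1.841 → |1.841 − 1.667| = 0.174
2: 2288/1398 ≈ 1.637 → |1.637 − 1.667| = 0.030
3: 692/386 ≈ 1.793 → |1.793 − 1.667| = 0.126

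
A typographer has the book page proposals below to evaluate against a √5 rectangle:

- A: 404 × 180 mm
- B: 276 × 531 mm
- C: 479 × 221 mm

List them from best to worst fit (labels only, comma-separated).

A, C, B

Ratios: A = 404 / 180 ≈ 2.244; B = 531 / 276 ≈ 1.924; C = 479 / 221 ≈ 2.167.
|Δ from 2.236|: A 0.008; B 0.312; C 0.069.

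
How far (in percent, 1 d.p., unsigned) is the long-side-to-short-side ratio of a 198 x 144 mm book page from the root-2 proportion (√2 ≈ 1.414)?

2.8%

Ratio = 198 / 144 ≈ 1.3750.
Ideal root-2 ≈ 1.4142. |1.3750 − 1.4142| / 1.4142 ≈ 2.77% → 2.8%.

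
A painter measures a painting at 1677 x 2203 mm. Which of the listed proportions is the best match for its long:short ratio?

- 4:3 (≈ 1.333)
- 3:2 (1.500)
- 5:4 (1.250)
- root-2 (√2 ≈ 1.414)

4:3

2203/1677 ≈ 1.314. Nearest candidates are 4:3 (1.333, off by 0.019) and 5:4 (1.250, off by 0.064).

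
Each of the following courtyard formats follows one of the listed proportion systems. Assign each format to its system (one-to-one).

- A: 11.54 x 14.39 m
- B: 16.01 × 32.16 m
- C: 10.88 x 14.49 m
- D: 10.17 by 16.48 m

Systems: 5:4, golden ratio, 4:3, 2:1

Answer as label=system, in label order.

A=5:4, B=2:1, C=4:3, D=golden ratio

A = 14.39/11.54 ≈ 1.247 → 5:4 (1.250)
B = 32.16/16.01 ≈ 2.009 → 2:1 (2.000)
C = 14.49/10.88 ≈ 1.332 → 4:3 (1.333)
D = 16.48/10.17 ≈ 1.620 → golden ratio (1.618)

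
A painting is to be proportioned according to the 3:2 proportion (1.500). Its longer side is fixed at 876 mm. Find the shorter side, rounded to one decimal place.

3:2 = 1.50000.
Shorter side = 876 ÷ 1.50000 ≈ 584.000 → 584.0 mm.

584.0 mm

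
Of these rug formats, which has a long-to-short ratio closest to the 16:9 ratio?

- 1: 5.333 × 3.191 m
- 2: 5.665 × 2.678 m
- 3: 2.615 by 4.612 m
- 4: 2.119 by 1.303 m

3

Target 16:9 ≈ 1.778.
1: 1.671 (Δ0.107)  2: 2.115 (Δ0.337)  3: 1.764 (Δ0.014)  4: 1.626 (Δ0.152)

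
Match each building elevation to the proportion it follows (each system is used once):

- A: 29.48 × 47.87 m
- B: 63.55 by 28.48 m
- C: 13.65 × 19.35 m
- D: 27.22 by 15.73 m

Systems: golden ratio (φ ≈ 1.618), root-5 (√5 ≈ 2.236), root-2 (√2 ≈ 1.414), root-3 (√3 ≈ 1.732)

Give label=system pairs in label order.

A=golden ratio, B=root-5, C=root-2, D=root-3

Ratios: A ≈ 1.624; B ≈ 2.231; C ≈ 1.418; D ≈ 1.730.
Targets: golden ratio ≈ 1.618; root-5 ≈ 2.236; root-2 ≈ 1.414; root-3 ≈ 1.732.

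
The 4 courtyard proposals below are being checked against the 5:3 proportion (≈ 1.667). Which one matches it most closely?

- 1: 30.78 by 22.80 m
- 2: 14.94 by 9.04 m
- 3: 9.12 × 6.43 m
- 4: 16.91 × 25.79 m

2

Target 5:3 ≈ 1.667.
1: 1.350 (Δ0.317)  2: 1.653 (Δ0.014)  3: 1.418 (Δ0.249)  4: 1.525 (Δ0.142)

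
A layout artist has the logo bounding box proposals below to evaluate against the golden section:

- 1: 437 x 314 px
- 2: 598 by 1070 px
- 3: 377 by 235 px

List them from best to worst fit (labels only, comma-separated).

3, 2, 1

1: 437/314 ≈ 1.392 → |1.392 − 1.618| = 0.226
2: 1070/598 ≈ 1.789 → |1.789 − 1.618| = 0.171
3: 377/235 ≈ 1.604 → |1.604 − 1.618| = 0.014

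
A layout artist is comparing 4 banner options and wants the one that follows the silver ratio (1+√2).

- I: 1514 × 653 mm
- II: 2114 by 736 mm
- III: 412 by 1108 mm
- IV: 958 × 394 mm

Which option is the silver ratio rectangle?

IV

Target silver ratio ≈ 2.414.
I: 2.319 (Δ0.095)  II: 2.872 (Δ0.458)  III: 2.689 (Δ0.275)  IV: 2.431 (Δ0.017)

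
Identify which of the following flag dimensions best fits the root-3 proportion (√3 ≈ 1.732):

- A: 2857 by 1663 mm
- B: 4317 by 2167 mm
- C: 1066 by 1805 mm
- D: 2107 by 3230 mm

A

Ratios (long/short): A ≈ 1.718; B ≈ 1.992; C ≈ 1.693; D ≈ 1.533.
root-3 ≈ 1.732; option A is nearest (Δ 0.014).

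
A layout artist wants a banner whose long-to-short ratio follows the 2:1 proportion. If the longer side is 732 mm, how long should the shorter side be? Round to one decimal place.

366.0 mm

2:1 = 2.00000.
Shorter side = 732 ÷ 2.00000 ≈ 366.000 → 366.0 mm.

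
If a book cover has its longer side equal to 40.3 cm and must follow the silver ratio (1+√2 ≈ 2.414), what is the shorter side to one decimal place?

silver ratio ≈ 2.41421.
Shorter side = 40.3 ÷ 2.41421 ≈ 16.693 → 16.7 cm.

16.7 cm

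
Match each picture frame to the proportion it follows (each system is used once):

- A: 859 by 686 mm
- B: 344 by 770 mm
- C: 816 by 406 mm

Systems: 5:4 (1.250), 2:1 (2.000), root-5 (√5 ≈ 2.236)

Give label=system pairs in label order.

Ratios: A ≈ 1.252; B ≈ 2.238; C ≈ 2.010.
Targets: 5:4 ≈ 1.250; 2:1 ≈ 2.000; root-5 ≈ 2.236.

A=5:4, B=root-5, C=2:1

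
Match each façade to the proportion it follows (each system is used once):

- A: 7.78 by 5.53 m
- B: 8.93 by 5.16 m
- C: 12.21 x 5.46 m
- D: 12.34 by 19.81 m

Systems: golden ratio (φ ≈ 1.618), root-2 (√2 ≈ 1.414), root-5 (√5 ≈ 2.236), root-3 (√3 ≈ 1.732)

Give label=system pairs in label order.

A=root-2, B=root-3, C=root-5, D=golden ratio

A = 7.78/5.53 ≈ 1.407 → root-2 (1.414)
B = 8.93/5.16 ≈ 1.731 → root-3 (1.732)
C = 12.21/5.46 ≈ 2.236 → root-5 (2.236)
D = 19.81/12.34 ≈ 1.605 → golden ratio (1.618)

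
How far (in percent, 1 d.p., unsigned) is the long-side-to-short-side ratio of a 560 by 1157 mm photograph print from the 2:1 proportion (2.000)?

Ratio = 1157 / 560 ≈ 2.0661.
Ideal 2:1 = 2.0000. |2.0661 − 2.0000| / 2.0000 ≈ 3.31% → 3.3%.

3.3%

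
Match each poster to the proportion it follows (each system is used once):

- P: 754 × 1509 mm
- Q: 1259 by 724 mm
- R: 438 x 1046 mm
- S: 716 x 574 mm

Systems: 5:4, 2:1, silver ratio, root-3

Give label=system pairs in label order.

Ratios: P ≈ 2.001; Q ≈ 1.739; R ≈ 2.388; S ≈ 1.247.
Targets: 5:4 ≈ 1.250; 2:1 ≈ 2.000; silver ratio ≈ 2.414; root-3 ≈ 1.732.

P=2:1, Q=root-3, R=silver ratio, S=5:4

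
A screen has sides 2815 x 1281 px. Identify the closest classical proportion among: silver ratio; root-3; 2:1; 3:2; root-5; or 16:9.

2815/1281 ≈ 2.198. Nearest candidates are root-5 (2.236, off by 0.038) and 2:1 (2.000, off by 0.198).

root-5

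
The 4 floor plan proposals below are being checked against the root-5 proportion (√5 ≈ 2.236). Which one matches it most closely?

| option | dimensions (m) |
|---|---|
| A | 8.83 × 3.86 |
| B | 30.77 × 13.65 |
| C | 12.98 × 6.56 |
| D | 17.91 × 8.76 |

B

Target root-5 ≈ 2.236.
A: 2.288 (Δ0.052)  B: 2.254 (Δ0.018)  C: 1.979 (Δ0.257)  D: 2.045 (Δ0.191)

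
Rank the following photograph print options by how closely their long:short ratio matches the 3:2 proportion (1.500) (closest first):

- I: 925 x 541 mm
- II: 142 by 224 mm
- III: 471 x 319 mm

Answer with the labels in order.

III, II, I

I: 925/541 ≈ 1.710 → |1.710 − 1.500| = 0.210
II: 224/142 ≈ 1.577 → |1.577 − 1.500| = 0.077
III: 471/319 ≈ 1.476 → |1.476 − 1.500| = 0.024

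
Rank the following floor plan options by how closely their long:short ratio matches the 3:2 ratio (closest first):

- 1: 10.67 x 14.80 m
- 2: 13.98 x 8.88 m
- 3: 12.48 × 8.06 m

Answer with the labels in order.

Ratios: 1 = 14.80 / 10.67 ≈ 1.387; 2 = 13.98 / 8.88 ≈ 1.574; 3 = 12.48 / 8.06 ≈ 1.548.
|Δ from 1.500|: 1 0.113; 2 0.074; 3 0.048.

3, 2, 1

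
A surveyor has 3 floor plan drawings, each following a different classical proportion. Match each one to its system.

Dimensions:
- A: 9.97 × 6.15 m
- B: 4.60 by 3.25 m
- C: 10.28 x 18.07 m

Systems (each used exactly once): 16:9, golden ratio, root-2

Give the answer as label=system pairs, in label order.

A = 9.97/6.15 ≈ 1.621 → golden ratio (1.618)
B = 4.60/3.25 ≈ 1.415 → root-2 (1.414)
C = 18.07/10.28 ≈ 1.758 → 16:9 (1.778)

A=golden ratio, B=root-2, C=16:9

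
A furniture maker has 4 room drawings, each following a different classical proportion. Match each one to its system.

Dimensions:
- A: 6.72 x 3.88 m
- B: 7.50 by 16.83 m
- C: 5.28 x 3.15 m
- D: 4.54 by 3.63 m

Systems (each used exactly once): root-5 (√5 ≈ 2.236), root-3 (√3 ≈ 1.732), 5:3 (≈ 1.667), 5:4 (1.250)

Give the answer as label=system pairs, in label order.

A=root-3, B=root-5, C=5:3, D=5:4

Ratios: A ≈ 1.732; B ≈ 2.244; C ≈ 1.676; D ≈ 1.251.
Targets: root-5 ≈ 2.236; root-3 ≈ 1.732; 5:3 ≈ 1.667; 5:4 ≈ 1.250.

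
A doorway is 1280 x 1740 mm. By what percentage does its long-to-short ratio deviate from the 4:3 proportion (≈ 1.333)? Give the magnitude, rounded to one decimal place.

2.0%

Ratio = 1740 / 1280 ≈ 1.3594.
Ideal 4:3 ≈ 1.3333. |1.3594 − 1.3333| / 1.3333 ≈ 1.96% → 2.0%.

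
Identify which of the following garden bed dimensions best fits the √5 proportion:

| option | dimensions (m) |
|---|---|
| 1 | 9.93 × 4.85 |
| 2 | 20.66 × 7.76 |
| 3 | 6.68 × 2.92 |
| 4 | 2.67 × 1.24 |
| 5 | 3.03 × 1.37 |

5

Target root-5 ≈ 2.236.
1: 2.047 (Δ0.189)  2: 2.662 (Δ0.426)  3: 2.288 (Δ0.052)  4: 2.153 (Δ0.083)  5: 2.212 (Δ0.024)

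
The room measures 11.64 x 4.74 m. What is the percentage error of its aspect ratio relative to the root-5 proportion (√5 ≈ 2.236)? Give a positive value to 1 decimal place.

Ratio = 11.64 / 4.74 ≈ 2.4557.
Ideal root-5 ≈ 2.2361. |2.4557 − 2.2361| / 2.2361 ≈ 9.82% → 9.8%.

9.8%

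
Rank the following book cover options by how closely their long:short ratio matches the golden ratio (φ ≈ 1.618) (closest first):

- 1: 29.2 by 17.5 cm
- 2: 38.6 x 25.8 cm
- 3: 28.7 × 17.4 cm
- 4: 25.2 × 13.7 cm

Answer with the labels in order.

Ratios: 1 = 29.2 / 17.5 ≈ 1.669; 2 = 38.6 / 25.8 ≈ 1.496; 3 = 28.7 / 17.4 ≈ 1.649; 4 = 25.2 / 13.7 ≈ 1.839.
|Δ from 1.618|: 1 0.051; 2 0.122; 3 0.031; 4 0.221.

3, 1, 2, 4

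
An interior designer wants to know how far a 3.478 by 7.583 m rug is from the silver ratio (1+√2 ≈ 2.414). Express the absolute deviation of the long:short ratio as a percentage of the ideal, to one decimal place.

Ratio = 7.583 / 3.478 ≈ 2.1803.
Ideal silver ratio ≈ 2.4142. |2.1803 − 2.4142| / 2.4142 ≈ 9.69% → 9.7%.

9.7%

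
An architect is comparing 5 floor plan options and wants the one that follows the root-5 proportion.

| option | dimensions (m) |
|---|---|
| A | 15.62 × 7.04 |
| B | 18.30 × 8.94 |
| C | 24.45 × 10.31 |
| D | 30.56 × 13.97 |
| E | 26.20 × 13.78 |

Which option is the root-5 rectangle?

A

Ratios (long/short): A ≈ 2.219; B ≈ 2.047; C ≈ 2.371; D ≈ 2.188; E ≈ 1.901.
root-5 ≈ 2.236; option A is nearest (Δ 0.017).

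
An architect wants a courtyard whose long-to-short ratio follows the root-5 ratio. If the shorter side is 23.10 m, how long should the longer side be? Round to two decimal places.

root-5 ≈ 2.23607.
Longer side = 23.10 × 2.23607 ≈ 51.6532 → 51.65 m.

51.65 m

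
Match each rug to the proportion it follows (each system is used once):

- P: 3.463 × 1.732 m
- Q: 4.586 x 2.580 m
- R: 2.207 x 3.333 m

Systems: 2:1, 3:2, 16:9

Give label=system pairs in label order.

Ratios: P ≈ 1.999; Q ≈ 1.778; R ≈ 1.510.
Targets: 2:1 ≈ 2.000; 3:2 ≈ 1.500; 16:9 ≈ 1.778.

P=2:1, Q=16:9, R=3:2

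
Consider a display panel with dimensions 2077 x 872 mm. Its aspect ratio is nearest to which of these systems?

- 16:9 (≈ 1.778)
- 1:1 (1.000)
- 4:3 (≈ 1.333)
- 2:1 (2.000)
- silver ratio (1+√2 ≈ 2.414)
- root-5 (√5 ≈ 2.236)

Ratio = 2077 / 872 ≈ 2.382.
Distances: 16:9 1.778 (Δ 0.604); 1:1 1.000 (Δ 1.382); 4:3 1.333 (Δ 1.049); 2:1 2.000 (Δ 0.382); silver ratio 2.414 (Δ 0.032); root-5 2.236 (Δ 0.146).

silver ratio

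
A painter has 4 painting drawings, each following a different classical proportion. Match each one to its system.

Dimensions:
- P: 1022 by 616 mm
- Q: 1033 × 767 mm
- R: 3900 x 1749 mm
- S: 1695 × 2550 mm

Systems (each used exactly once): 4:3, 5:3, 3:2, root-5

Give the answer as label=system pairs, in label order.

P = 1022/616 ≈ 1.659 → 5:3 (1.667)
Q = 1033/767 ≈ 1.347 → 4:3 (1.333)
R = 3900/1749 ≈ 2.230 → root-5 (2.236)
S = 2550/1695 ≈ 1.504 → 3:2 (1.500)

P=5:3, Q=4:3, R=root-5, S=3:2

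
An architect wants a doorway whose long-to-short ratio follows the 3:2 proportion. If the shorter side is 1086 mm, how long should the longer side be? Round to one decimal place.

3:2 = 1.50000.
Longer side = 1086 × 1.50000 ≈ 1629.000 → 1629.0 mm.

1629.0 mm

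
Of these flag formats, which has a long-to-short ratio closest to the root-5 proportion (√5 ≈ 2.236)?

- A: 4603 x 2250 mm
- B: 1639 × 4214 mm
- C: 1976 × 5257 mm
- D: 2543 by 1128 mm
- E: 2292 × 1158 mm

Target root-5 ≈ 2.236.
A: 2.046 (Δ0.190)  B: 2.571 (Δ0.335)  C: 2.660 (Δ0.424)  D: 2.254 (Δ0.018)  E: 1.979 (Δ0.257)

D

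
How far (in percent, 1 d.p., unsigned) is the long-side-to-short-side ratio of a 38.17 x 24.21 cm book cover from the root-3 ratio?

9.0%

Ratio = 38.17 / 24.21 ≈ 1.5766.
Ideal root-3 ≈ 1.7321. |1.5766 − 1.7321| / 1.7321 ≈ 8.98% → 9.0%.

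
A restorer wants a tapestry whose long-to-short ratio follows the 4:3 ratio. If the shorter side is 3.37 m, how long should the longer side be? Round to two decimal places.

4:3 ≈ 1.33333.
Longer side = 3.37 × 1.33333 ≈ 4.4933 → 4.49 m.

4.49 m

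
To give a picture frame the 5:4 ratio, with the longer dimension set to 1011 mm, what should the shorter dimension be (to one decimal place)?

5:4 = 1.25000.
Shorter side = 1011 ÷ 1.25000 ≈ 808.800 → 808.8 mm.

808.8 mm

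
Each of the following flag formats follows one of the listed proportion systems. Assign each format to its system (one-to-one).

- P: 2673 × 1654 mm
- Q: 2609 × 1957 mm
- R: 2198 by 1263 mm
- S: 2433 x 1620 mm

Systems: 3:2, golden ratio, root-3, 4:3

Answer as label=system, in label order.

Ratios: P ≈ 1.616; Q ≈ 1.333; R ≈ 1.740; S ≈ 1.502.
Targets: 3:2 ≈ 1.500; golden ratio ≈ 1.618; root-3 ≈ 1.732; 4:3 ≈ 1.333.

P=golden ratio, Q=4:3, R=root-3, S=3:2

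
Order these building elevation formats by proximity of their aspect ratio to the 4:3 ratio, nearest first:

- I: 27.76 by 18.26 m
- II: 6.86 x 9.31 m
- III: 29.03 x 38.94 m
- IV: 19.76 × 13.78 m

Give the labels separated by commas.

Ratios: I = 27.76 / 18.26 ≈ 1.520; II = 9.31 / 6.86 ≈ 1.357; III = 38.94 / 29.03 ≈ 1.341; IV = 19.76 / 13.78 ≈ 1.434.
|Δ from 1.333|: I 0.187; II 0.024; III 0.008; IV 0.101.

III, II, IV, I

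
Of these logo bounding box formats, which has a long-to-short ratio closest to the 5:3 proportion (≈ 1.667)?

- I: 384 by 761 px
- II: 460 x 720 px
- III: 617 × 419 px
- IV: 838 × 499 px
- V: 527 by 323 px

Target 5:3 ≈ 1.667.
I: 1.982 (Δ0.315)  II: 1.565 (Δ0.102)  III: 1.473 (Δ0.194)  IV: 1.679 (Δ0.012)  V: 1.632 (Δ0.035)

IV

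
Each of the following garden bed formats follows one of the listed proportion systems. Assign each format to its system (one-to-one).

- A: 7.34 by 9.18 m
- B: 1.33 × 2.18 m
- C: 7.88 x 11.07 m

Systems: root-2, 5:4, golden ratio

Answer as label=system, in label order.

A=5:4, B=golden ratio, C=root-2

A = 9.18/7.34 ≈ 1.251 → 5:4 (1.250)
B = 2.18/1.33 ≈ 1.639 → golden ratio (1.618)
C = 11.07/7.88 ≈ 1.405 → root-2 (1.414)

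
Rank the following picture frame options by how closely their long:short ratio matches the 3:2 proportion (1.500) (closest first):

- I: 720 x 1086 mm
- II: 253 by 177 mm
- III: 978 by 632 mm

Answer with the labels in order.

I: 1086/720 ≈ 1.508 → |1.508 − 1.500| = 0.008
II: 253/177 ≈ 1.429 → |1.429 − 1.500| = 0.071
III: 978/632 ≈ 1.547 → |1.547 − 1.500| = 0.047

I, III, II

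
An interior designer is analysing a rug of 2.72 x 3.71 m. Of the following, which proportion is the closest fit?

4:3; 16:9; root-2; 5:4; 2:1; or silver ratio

4:3

Ratio = 3.71 / 2.72 ≈ 1.364.
Distances: 4:3 1.333 (Δ 0.031); 16:9 1.778 (Δ 0.414); root-2 1.414 (Δ 0.050); 5:4 1.250 (Δ 0.114); 2:1 2.000 (Δ 0.636); silver ratio 2.414 (Δ 1.050).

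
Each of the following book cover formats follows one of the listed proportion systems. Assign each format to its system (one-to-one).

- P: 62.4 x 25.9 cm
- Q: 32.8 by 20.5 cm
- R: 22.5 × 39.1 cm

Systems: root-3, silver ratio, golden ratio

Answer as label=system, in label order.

P=silver ratio, Q=golden ratio, R=root-3

Ratios: P ≈ 2.409; Q ≈ 1.600; R ≈ 1.738.
Targets: root-3 ≈ 1.732; silver ratio ≈ 2.414; golden ratio ≈ 1.618.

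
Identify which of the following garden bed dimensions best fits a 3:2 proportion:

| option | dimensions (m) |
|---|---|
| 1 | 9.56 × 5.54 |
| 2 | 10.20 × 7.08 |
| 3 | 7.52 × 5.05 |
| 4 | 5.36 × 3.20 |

Target 3:2 ≈ 1.500.
1: 1.726 (Δ0.226)  2: 1.441 (Δ0.059)  3: 1.489 (Δ0.011)  4: 1.675 (Δ0.175)

3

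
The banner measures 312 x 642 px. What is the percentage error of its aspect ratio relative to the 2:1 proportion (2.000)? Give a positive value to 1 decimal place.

2.9%

Ratio = 642 / 312 ≈ 2.0577.
Ideal 2:1 = 2.0000. |2.0577 − 2.0000| / 2.0000 ≈ 2.89% → 2.9%.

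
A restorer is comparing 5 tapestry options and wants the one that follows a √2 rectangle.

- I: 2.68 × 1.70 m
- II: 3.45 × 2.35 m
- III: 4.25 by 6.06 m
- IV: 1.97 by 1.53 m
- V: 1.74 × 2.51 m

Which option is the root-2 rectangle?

Ratios (long/short): I ≈ 1.576; II ≈ 1.468; III ≈ 1.426; IV ≈ 1.288; V ≈ 1.443.
root-2 ≈ 1.414; option III is nearest (Δ 0.012).

III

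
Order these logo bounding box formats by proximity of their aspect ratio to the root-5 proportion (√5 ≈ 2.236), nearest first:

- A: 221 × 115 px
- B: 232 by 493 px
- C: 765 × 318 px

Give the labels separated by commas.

Ratios: A = 221 / 115 ≈ 1.922; B = 493 / 232 ≈ 2.125; C = 765 / 318 ≈ 2.406.
|Δ from 2.236|: A 0.314; B 0.111; C 0.170.

B, C, A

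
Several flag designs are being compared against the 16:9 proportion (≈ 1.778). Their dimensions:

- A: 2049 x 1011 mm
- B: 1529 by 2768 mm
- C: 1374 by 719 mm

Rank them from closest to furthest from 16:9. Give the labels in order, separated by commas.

B, C, A

Ratios: A = 2049 / 1011 ≈ 2.027; B = 2768 / 1529 ≈ 1.810; C = 1374 / 719 ≈ 1.911.
|Δ from 1.778|: A 0.249; B 0.032; C 0.133.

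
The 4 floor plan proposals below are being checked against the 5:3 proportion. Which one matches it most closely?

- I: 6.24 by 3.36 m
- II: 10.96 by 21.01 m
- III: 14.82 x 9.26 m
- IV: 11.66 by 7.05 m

Target 5:3 ≈ 1.667.
I: 1.857 (Δ0.190)  II: 1.917 (Δ0.250)  III: 1.600 (Δ0.067)  IV: 1.654 (Δ0.013)

IV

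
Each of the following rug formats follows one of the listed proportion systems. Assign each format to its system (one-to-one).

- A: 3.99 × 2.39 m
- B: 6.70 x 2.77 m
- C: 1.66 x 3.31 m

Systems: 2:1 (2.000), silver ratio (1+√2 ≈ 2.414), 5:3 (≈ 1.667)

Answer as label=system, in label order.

Ratios: A ≈ 1.669; B ≈ 2.419; C ≈ 1.994.
Targets: 2:1 ≈ 2.000; silver ratio ≈ 2.414; 5:3 ≈ 1.667.

A=5:3, B=silver ratio, C=2:1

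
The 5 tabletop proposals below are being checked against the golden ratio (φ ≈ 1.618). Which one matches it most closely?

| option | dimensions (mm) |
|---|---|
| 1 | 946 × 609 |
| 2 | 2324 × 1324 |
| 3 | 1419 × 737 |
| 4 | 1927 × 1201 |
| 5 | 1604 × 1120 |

4

Target golden ratio ≈ 1.618.
1: 1.553 (Δ0.065)  2: 1.755 (Δ0.137)  3: 1.925 (Δ0.307)  4: 1.604 (Δ0.014)  5: 1.432 (Δ0.186)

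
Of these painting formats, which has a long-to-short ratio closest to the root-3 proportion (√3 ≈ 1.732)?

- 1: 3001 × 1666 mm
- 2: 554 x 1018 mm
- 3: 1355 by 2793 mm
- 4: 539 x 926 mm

4

Target root-3 ≈ 1.732.
1: 1.801 (Δ0.069)  2: 1.838 (Δ0.106)  3: 2.061 (Δ0.329)  4: 1.718 (Δ0.014)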